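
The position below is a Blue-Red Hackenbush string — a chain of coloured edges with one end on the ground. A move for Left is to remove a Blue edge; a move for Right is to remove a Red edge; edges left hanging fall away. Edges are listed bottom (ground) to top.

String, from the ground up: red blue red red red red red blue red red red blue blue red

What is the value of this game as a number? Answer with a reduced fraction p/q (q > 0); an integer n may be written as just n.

value(r) = { · | 0 } => -1
value(rb) = { -1 | 0 } => -1/2
value(rbr) = { -1 | -1/2,0 } => -3/4
value(rbrr) = { -1 | -3/4,-1/2,0 } => -7/8
value(rbrrr) = { -1 | -7/8,-3/4,-1/2,0 } => -15/16
value(rbrrrr) = { -1 | -15/16,-7/8,-3/4,-1/2,0 } => -31/32
value(rbrrrrr) = { -1 | -31/32,-15/16,-7/8,-3/4,-1/2,0 } => -63/64
value(rbrrrrrb) = { -1,-63/64 | -31/32,-15/16,-7/8,-3/4,-1/2,0 } => -125/128
value(rbrrrrrbr) = { -1,-63/64 | -125/128,-31/32,-15/16,-7/8,-3/4,-1/2,0 } => -251/256
value(rbrrrrrbrr) = { -1,-63/64 | -251/256,-125/128,-31/32,-15/16,-7/8,-3/4,-1/2,0 } => -503/512
value(rbrrrrrbrrr) = { -1,-63/64 | -503/512,-251/256,-125/128,-31/32,-15/16,-7/8,-3/4,-1/2,0 } => -1007/1024
value(rbrrrrrbrrrb) = { -1,-63/64,-1007/1024 | -503/512,-251/256,-125/128,-31/32,-15/16,-7/8,-3/4,-1/2,0 } => -2013/2048
value(rbrrrrrbrrrbb) = { -1,-63/64,-1007/1024,-2013/2048 | -503/512,-251/256,-125/128,-31/32,-15/16,-7/8,-3/4,-1/2,0 } => -4025/4096
value(rbrrrrrbrrrbbr) = { -1,-63/64,-1007/1024,-2013/2048 | -4025/4096,-503/512,-251/256,-125/128,-31/32,-15/16,-7/8,-3/4,-1/2,0 } => -8051/8192

-8051/8192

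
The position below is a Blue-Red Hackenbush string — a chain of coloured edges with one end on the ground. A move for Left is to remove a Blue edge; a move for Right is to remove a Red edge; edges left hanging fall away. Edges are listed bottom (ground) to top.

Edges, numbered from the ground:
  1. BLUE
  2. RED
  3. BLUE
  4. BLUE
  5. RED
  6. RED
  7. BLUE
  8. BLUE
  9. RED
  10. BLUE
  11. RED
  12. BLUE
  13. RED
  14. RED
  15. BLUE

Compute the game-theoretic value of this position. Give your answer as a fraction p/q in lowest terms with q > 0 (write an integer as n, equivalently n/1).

edge 1 of 15 (BLUE): { 0 | none } ⇒ 1
edge 2 of 15 (RED): { 0 | 1 } ⇒ 1/2
edge 3 of 15 (BLUE): { 0 1/2 | 1 } ⇒ 3/4
edge 4 of 15 (BLUE): { 0 1/2 3/4 | 1 } ⇒ 7/8
edge 5 of 15 (RED): { 0 1/2 3/4 | 7/8 1 } ⇒ 13/16
edge 6 of 15 (RED): { 0 1/2 3/4 | 13/16 7/8 1 } ⇒ 25/32
edge 7 of 15 (BLUE): { 0 1/2 3/4 25/32 | 13/16 7/8 1 } ⇒ 51/64
edge 8 of 15 (BLUE): { 0 1/2 3/4 25/32 51/64 | 13/16 7/8 1 } ⇒ 103/128
edge 9 of 15 (RED): { 0 1/2 3/4 25/32 51/64 | 103/128 13/16 7/8 1 } ⇒ 205/256
edge 10 of 15 (BLUE): { 0 1/2 3/4 25/32 51/64 205/256 | 103/128 13/16 7/8 1 } ⇒ 411/512
edge 11 of 15 (RED): { 0 1/2 3/4 25/32 51/64 205/256 | 411/512 103/128 13/16 7/8 1 } ⇒ 821/1024
edge 12 of 15 (BLUE): { 0 1/2 3/4 25/32 51/64 205/256 821/1024 | 411/512 103/128 13/16 7/8 1 } ⇒ 1643/2048
edge 13 of 15 (RED): { 0 1/2 3/4 25/32 51/64 205/256 821/1024 | 1643/2048 411/512 103/128 13/16 7/8 1 } ⇒ 3285/4096
edge 14 of 15 (RED): { 0 1/2 3/4 25/32 51/64 205/256 821/1024 | 3285/4096 1643/2048 411/512 103/128 13/16 7/8 1 } ⇒ 6569/8192
edge 15 of 15 (BLUE): { 0 1/2 3/4 25/32 51/64 205/256 821/1024 6569/8192 | 3285/4096 1643/2048 411/512 103/128 13/16 7/8 1 } ⇒ 13139/16384

13139/16384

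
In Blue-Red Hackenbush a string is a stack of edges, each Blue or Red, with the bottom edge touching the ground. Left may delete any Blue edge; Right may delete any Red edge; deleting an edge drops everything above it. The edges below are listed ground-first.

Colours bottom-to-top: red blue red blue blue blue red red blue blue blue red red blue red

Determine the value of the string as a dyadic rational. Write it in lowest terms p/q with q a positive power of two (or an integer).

-8987/16384

value_1 [r]  L=[]  R=[0]  ⇒ -1
value_2 [rb]  L=[-1]  R=[0]  ⇒ -1/2
value_3 [rbr]  L=[-1]  R=[-1/2 0]  ⇒ -3/4
value_4 [rbrb]  L=[-1 -3/4]  R=[-1/2 0]  ⇒ -5/8
value_5 [rbrbb]  L=[-1 -3/4 -5/8]  R=[-1/2 0]  ⇒ -9/16
value_6 [rbrbbb]  L=[-1 -3/4 -5/8 -9/16]  R=[-1/2 0]  ⇒ -17/32
value_7 [rbrbbbr]  L=[-1 -3/4 -5/8 -9/16]  R=[-17/32 -1/2 0]  ⇒ -35/64
value_8 [rbrbbbrr]  L=[-1 -3/4 -5/8 -9/16]  R=[-35/64 -17/32 -1/2 0]  ⇒ -71/128
value_9 [rbrbbbrrb]  L=[-1 -3/4 -5/8 -9/16 -71/128]  R=[-35/64 -17/32 -1/2 0]  ⇒ -141/256
value_10 [rbrbbbrrbb]  L=[-1 -3/4 -5/8 -9/16 -71/128 -141/256]  R=[-35/64 -17/32 -1/2 0]  ⇒ -281/512
value_11 [rbrbbbrrbbb]  L=[-1 -3/4 -5/8 -9/16 -71/128 -141/256 -281/512]  R=[-35/64 -17/32 -1/2 0]  ⇒ -561/1024
value_12 [rbrbbbrrbbbr]  L=[-1 -3/4 -5/8 -9/16 -71/128 -141/256 -281/512]  R=[-561/1024 -35/64 -17/32 -1/2 0]  ⇒ -1123/2048
value_13 [rbrbbbrrbbbrr]  L=[-1 -3/4 -5/8 -9/16 -71/128 -141/256 -281/512]  R=[-1123/2048 -561/1024 -35/64 -17/32 -1/2 0]  ⇒ -2247/4096
value_14 [rbrbbbrrbbbrrb]  L=[-1 -3/4 -5/8 -9/16 -71/128 -141/256 -281/512 -2247/4096]  R=[-1123/2048 -561/1024 -35/64 -17/32 -1/2 0]  ⇒ -4493/8192
value_15 [rbrbbbrrbbbrrbr]  L=[-1 -3/4 -5/8 -9/16 -71/128 -141/256 -281/512 -2247/4096]  R=[-4493/8192 -1123/2048 -561/1024 -35/64 -17/32 -1/2 0]  ⇒ -8987/16384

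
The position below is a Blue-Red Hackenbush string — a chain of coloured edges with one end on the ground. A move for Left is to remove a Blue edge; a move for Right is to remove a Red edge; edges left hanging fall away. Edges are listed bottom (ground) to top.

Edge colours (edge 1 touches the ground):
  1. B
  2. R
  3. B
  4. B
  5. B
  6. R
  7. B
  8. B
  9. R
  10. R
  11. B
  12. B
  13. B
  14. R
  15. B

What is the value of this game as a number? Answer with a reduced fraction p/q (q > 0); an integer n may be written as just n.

15163/16384

B: Left { 0 }, Right { (no moves) } = simplest 1
BR: Left { 0 }, Right { 1 } = simplest 1/2
BRB: Left { 0 1/2 }, Right { 1 } = simplest 3/4
BRBB: Left { 0 1/2 3/4 }, Right { 1 } = simplest 7/8
BRBBB: Left { 0 1/2 3/4 7/8 }, Right { 1 } = simplest 15/16
BRBBBR: Left { 0 1/2 3/4 7/8 }, Right { 15/16 1 } = simplest 29/32
BRBBBRB: Left { 0 1/2 3/4 7/8 29/32 }, Right { 15/16 1 } = simplest 59/64
BRBBBRBB: Left { 0 1/2 3/4 7/8 29/32 59/64 }, Right { 15/16 1 } = simplest 119/128
BRBBBRBBR: Left { 0 1/2 3/4 7/8 29/32 59/64 }, Right { 119/128 15/16 1 } = simplest 237/256
BRBBBRBBRR: Left { 0 1/2 3/4 7/8 29/32 59/64 }, Right { 237/256 119/128 15/16 1 } = simplest 473/512
BRBBBRBBRRB: Left { 0 1/2 3/4 7/8 29/32 59/64 473/512 }, Right { 237/256 119/128 15/16 1 } = simplest 947/1024
BRBBBRBBRRBB: Left { 0 1/2 3/4 7/8 29/32 59/64 473/512 947/1024 }, Right { 237/256 119/128 15/16 1 } = simplest 1895/2048
BRBBBRBBRRBBB: Left { 0 1/2 3/4 7/8 29/32 59/64 473/512 947/1024 1895/2048 }, Right { 237/256 119/128 15/16 1 } = simplest 3791/4096
BRBBBRBBRRBBBR: Left { 0 1/2 3/4 7/8 29/32 59/64 473/512 947/1024 1895/2048 }, Right { 3791/4096 237/256 119/128 15/16 1 } = simplest 7581/8192
BRBBBRBBRRBBBRB: Left { 0 1/2 3/4 7/8 29/32 59/64 473/512 947/1024 1895/2048 7581/8192 }, Right { 3791/4096 237/256 119/128 15/16 1 } = simplest 15163/16384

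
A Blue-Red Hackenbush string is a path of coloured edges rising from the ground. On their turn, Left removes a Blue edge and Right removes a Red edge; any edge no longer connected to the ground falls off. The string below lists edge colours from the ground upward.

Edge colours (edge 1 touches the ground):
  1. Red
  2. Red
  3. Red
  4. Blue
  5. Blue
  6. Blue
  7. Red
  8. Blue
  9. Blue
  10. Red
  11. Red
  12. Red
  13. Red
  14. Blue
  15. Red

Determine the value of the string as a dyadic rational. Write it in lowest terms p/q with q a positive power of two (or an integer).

-8827/4096

Build v(s[:k]) for k = 1..15, string s = Red Red Red Blue Blue Blue Red Blue Blue Red Red Red Red Blue Red.
v(R) = {  | 0 } → -1
v(RR) = {  | -1; 0 } → -2
v(RRR) = {  | -2; -1; 0 } → -3
v(RRRB) = { -3 | -2; -1; 0 } → -5/2
v(RRRBB) = { -3; -5/2 | -2; -1; 0 } → -9/4
v(RRRBBB) = { -3; -5/2; -9/4 | -2; -1; 0 } → -17/8
v(RRRBBBR) = { -3; -5/2; -9/4 | -17/8; -2; -1; 0 } → -35/16
v(RRRBBBRB) = { -3; -5/2; -9/4; -35/16 | -17/8; -2; -1; 0 } → -69/32
v(RRRBBBRBB) = { -3; -5/2; -9/4; -35/16; -69/32 | -17/8; -2; -1; 0 } → -137/64
v(RRRBBBRBBR) = { -3; -5/2; -9/4; -35/16; -69/32 | -137/64; -17/8; -2; -1; 0 } → -275/128
v(RRRBBBRBBRR) = { -3; -5/2; -9/4; -35/16; -69/32 | -275/128; -137/64; -17/8; -2; -1; 0 } → -551/256
v(RRRBBBRBBRRR) = { -3; -5/2; -9/4; -35/16; -69/32 | -551/256; -275/128; -137/64; -17/8; -2; -1; 0 } → -1103/512
v(RRRBBBRBBRRRR) = { -3; -5/2; -9/4; -35/16; -69/32 | -1103/512; -551/256; -275/128; -137/64; -17/8; -2; -1; 0 } → -2207/1024
v(RRRBBBRBBRRRRB) = { -3; -5/2; -9/4; -35/16; -69/32; -2207/1024 | -1103/512; -551/256; -275/128; -137/64; -17/8; -2; -1; 0 } → -4413/2048
v(RRRBBBRBBRRRRBR) = { -3; -5/2; -9/4; -35/16; -69/32; -2207/1024 | -4413/2048; -1103/512; -551/256; -275/128; -137/64; -17/8; -2; -1; 0 } → -8827/4096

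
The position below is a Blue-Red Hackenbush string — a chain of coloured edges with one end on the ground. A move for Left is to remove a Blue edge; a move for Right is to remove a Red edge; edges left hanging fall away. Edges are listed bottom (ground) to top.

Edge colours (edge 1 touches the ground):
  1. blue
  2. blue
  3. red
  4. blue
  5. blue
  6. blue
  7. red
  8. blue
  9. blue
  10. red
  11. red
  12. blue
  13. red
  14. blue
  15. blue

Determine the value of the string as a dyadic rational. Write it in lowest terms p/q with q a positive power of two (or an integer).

Build G(s[:k]) for k = 1..15, string s = blue blue red blue blue blue red blue blue red red blue red blue blue.
G_1 [b]  L=[0]  R=[—]  -> 1
G_2 [bb]  L=[0 1]  R=[—]  -> 2
G_3 [bbr]  L=[0 1]  R=[2]  -> 3/2
G_4 [bbrb]  L=[0 1 3/2]  R=[2]  -> 7/4
G_5 [bbrbb]  L=[0 1 3/2 7/4]  R=[2]  -> 15/8
G_6 [bbrbbb]  L=[0 1 3/2 7/4 15/8]  R=[2]  -> 31/16
G_7 [bbrbbbr]  L=[0 1 3/2 7/4 15/8]  R=[31/16 2]  -> 61/32
G_8 [bbrbbbrb]  L=[0 1 3/2 7/4 15/8 61/32]  R=[31/16 2]  -> 123/64
G_9 [bbrbbbrbb]  L=[0 1 3/2 7/4 15/8 61/32 123/64]  R=[31/16 2]  -> 247/128
G_10 [bbrbbbrbbr]  L=[0 1 3/2 7/4 15/8 61/32 123/64]  R=[247/128 31/16 2]  -> 493/256
G_11 [bbrbbbrbbrr]  L=[0 1 3/2 7/4 15/8 61/32 123/64]  R=[493/256 247/128 31/16 2]  -> 985/512
G_12 [bbrbbbrbbrrb]  L=[0 1 3/2 7/4 15/8 61/32 123/64 985/512]  R=[493/256 247/128 31/16 2]  -> 1971/1024
G_13 [bbrbbbrbbrrbr]  L=[0 1 3/2 7/4 15/8 61/32 123/64 985/512]  R=[1971/1024 493/256 247/128 31/16 2]  -> 3941/2048
G_14 [bbrbbbrbbrrbrb]  L=[0 1 3/2 7/4 15/8 61/32 123/64 985/512 3941/2048]  R=[1971/1024 493/256 247/128 31/16 2]  -> 7883/4096
G_15 [bbrbbbrbbrrbrbb]  L=[0 1 3/2 7/4 15/8 61/32 123/64 985/512 3941/2048 7883/4096]  R=[1971/1024 493/256 247/128 31/16 2]  -> 15767/8192

15767/8192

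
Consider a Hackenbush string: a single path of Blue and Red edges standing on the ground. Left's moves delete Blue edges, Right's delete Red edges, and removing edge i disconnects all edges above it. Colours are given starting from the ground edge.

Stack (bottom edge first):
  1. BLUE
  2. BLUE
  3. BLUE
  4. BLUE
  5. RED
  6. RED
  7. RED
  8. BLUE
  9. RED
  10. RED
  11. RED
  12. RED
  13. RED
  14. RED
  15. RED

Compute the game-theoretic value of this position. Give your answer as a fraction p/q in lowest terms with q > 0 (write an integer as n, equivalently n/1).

6401/2048

edge 1 of 15 (BLUE): { 0 | (no moves) } → 1
edge 2 of 15 (BLUE): { 0 1 | (no moves) } → 2
edge 3 of 15 (BLUE): { 0 1 2 | (no moves) } → 3
edge 4 of 15 (BLUE): { 0 1 2 3 | (no moves) } → 4
edge 5 of 15 (RED): { 0 1 2 3 | 4 } → 7/2
edge 6 of 15 (RED): { 0 1 2 3 | 7/2 4 } → 13/4
edge 7 of 15 (RED): { 0 1 2 3 | 13/4 7/2 4 } → 25/8
edge 8 of 15 (BLUE): { 0 1 2 3 25/8 | 13/4 7/2 4 } → 51/16
edge 9 of 15 (RED): { 0 1 2 3 25/8 | 51/16 13/4 7/2 4 } → 101/32
edge 10 of 15 (RED): { 0 1 2 3 25/8 | 101/32 51/16 13/4 7/2 4 } → 201/64
edge 11 of 15 (RED): { 0 1 2 3 25/8 | 201/64 101/32 51/16 13/4 7/2 4 } → 401/128
edge 12 of 15 (RED): { 0 1 2 3 25/8 | 401/128 201/64 101/32 51/16 13/4 7/2 4 } → 801/256
edge 13 of 15 (RED): { 0 1 2 3 25/8 | 801/256 401/128 201/64 101/32 51/16 13/4 7/2 4 } → 1601/512
edge 14 of 15 (RED): { 0 1 2 3 25/8 | 1601/512 801/256 401/128 201/64 101/32 51/16 13/4 7/2 4 } → 3201/1024
edge 15 of 15 (RED): { 0 1 2 3 25/8 | 3201/1024 1601/512 801/256 401/128 201/64 101/32 51/16 13/4 7/2 4 } → 6401/2048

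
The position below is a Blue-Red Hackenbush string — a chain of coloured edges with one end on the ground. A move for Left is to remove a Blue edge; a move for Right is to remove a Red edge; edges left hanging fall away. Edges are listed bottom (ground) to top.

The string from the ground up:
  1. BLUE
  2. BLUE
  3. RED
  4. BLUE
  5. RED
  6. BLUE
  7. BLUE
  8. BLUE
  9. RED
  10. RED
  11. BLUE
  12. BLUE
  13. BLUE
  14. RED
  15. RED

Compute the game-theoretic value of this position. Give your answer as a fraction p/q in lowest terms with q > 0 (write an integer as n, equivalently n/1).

Build val(s[:k]) for k = 1..15, string s = BLUE BLUE RED BLUE RED BLUE BLUE BLUE RED RED BLUE BLUE BLUE RED RED.
B: Left { 0 }, Right { none } ⇒ simplest 1
BB: Left { 0; 1 }, Right { none } ⇒ simplest 2
BBR: Left { 0; 1 }, Right { 2 } ⇒ simplest 3/2
BBRB: Left { 0; 1; 3/2 }, Right { 2 } ⇒ simplest 7/4
BBRBR: Left { 0; 1; 3/2 }, Right { 7/4; 2 } ⇒ simplest 13/8
BBRBRB: Left { 0; 1; 3/2; 13/8 }, Right { 7/4; 2 } ⇒ simplest 27/16
BBRBRBB: Left { 0; 1; 3/2; 13/8; 27/16 }, Right { 7/4; 2 } ⇒ simplest 55/32
BBRBRBBB: Left { 0; 1; 3/2; 13/8; 27/16; 55/32 }, Right { 7/4; 2 } ⇒ simplest 111/64
BBRBRBBBR: Left { 0; 1; 3/2; 13/8; 27/16; 55/32 }, Right { 111/64; 7/4; 2 } ⇒ simplest 221/128
BBRBRBBBRR: Left { 0; 1; 3/2; 13/8; 27/16; 55/32 }, Right { 221/128; 111/64; 7/4; 2 } ⇒ simplest 441/256
BBRBRBBBRRB: Left { 0; 1; 3/2; 13/8; 27/16; 55/32; 441/256 }, Right { 221/128; 111/64; 7/4; 2 } ⇒ simplest 883/512
BBRBRBBBRRBB: Left { 0; 1; 3/2; 13/8; 27/16; 55/32; 441/256; 883/512 }, Right { 221/128; 111/64; 7/4; 2 } ⇒ simplest 1767/1024
BBRBRBBBRRBBB: Left { 0; 1; 3/2; 13/8; 27/16; 55/32; 441/256; 883/512; 1767/1024 }, Right { 221/128; 111/64; 7/4; 2 } ⇒ simplest 3535/2048
BBRBRBBBRRBBBR: Left { 0; 1; 3/2; 13/8; 27/16; 55/32; 441/256; 883/512; 1767/1024 }, Right { 3535/2048; 221/128; 111/64; 7/4; 2 } ⇒ simplest 7069/4096
BBRBRBBBRRBBBRR: Left { 0; 1; 3/2; 13/8; 27/16; 55/32; 441/256; 883/512; 1767/1024 }, Right { 7069/4096; 3535/2048; 221/128; 111/64; 7/4; 2 } ⇒ simplest 14137/8192

14137/8192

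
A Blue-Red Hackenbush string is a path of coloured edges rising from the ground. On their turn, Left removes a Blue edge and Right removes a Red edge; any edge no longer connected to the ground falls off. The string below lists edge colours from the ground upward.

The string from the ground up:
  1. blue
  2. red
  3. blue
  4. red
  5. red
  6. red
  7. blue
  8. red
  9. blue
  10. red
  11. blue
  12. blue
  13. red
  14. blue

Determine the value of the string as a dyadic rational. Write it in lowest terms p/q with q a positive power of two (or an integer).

v(b) = { 0 | ∅ } -> 1
v(br) = { 0 | 1 } -> 1/2
v(brb) = { 0,1/2 | 1 } -> 3/4
v(brbr) = { 0,1/2 | 3/4,1 } -> 5/8
v(brbrr) = { 0,1/2 | 5/8,3/4,1 } -> 9/16
v(brbrrr) = { 0,1/2 | 9/16,5/8,3/4,1 } -> 17/32
v(brbrrrb) = { 0,1/2,17/32 | 9/16,5/8,3/4,1 } -> 35/64
v(brbrrrbr) = { 0,1/2,17/32 | 35/64,9/16,5/8,3/4,1 } -> 69/128
v(brbrrrbrb) = { 0,1/2,17/32,69/128 | 35/64,9/16,5/8,3/4,1 } -> 139/256
v(brbrrrbrbr) = { 0,1/2,17/32,69/128 | 139/256,35/64,9/16,5/8,3/4,1 } -> 277/512
v(brbrrrbrbrb) = { 0,1/2,17/32,69/128,277/512 | 139/256,35/64,9/16,5/8,3/4,1 } -> 555/1024
v(brbrrrbrbrbb) = { 0,1/2,17/32,69/128,277/512,555/1024 | 139/256,35/64,9/16,5/8,3/4,1 } -> 1111/2048
v(brbrrrbrbrbbr) = { 0,1/2,17/32,69/128,277/512,555/1024 | 1111/2048,139/256,35/64,9/16,5/8,3/4,1 } -> 2221/4096
v(brbrrrbrbrbbrb) = { 0,1/2,17/32,69/128,277/512,555/1024,2221/4096 | 1111/2048,139/256,35/64,9/16,5/8,3/4,1 } -> 4443/8192

4443/8192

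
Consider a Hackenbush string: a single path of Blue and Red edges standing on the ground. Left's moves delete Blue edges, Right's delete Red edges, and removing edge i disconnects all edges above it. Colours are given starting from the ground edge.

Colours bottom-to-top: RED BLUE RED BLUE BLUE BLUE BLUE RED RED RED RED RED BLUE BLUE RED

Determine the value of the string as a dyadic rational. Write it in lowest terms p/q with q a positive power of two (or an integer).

-8691/16384

Recurse on prefixes of the 15-edge string RED BLUE RED BLUE BLUE BLUE BLUE RED RED RED RED RED BLUE BLUE RED:
step 1: add RED to get R; options L={ — } R={ 0 } gives -1
step 2: add BLUE to get RB; options L={ -1 } R={ 0 } gives -1/2
step 3: add RED to get RBR; options L={ -1 } R={ -1/2, 0 } gives -3/4
step 4: add BLUE to get RBRB; options L={ -1, -3/4 } R={ -1/2, 0 } gives -5/8
step 5: add BLUE to get RBRBB; options L={ -1, -3/4, -5/8 } R={ -1/2, 0 } gives -9/16
step 6: add BLUE to get RBRBBB; options L={ -1, -3/4, -5/8, -9/16 } R={ -1/2, 0 } gives -17/32
step 7: add BLUE to get RBRBBBB; options L={ -1, -3/4, -5/8, -9/16, -17/32 } R={ -1/2, 0 } gives -33/64
step 8: add RED to get RBRBBBBR; options L={ -1, -3/4, -5/8, -9/16, -17/32 } R={ -33/64, -1/2, 0 } gives -67/128
step 9: add RED to get RBRBBBBRR; options L={ -1, -3/4, -5/8, -9/16, -17/32 } R={ -67/128, -33/64, -1/2, 0 } gives -135/256
step 10: add RED to get RBRBBBBRRR; options L={ -1, -3/4, -5/8, -9/16, -17/32 } R={ -135/256, -67/128, -33/64, -1/2, 0 } gives -271/512
step 11: add RED to get RBRBBBBRRRR; options L={ -1, -3/4, -5/8, -9/16, -17/32 } R={ -271/512, -135/256, -67/128, -33/64, -1/2, 0 } gives -543/1024
step 12: add RED to get RBRBBBBRRRRR; options L={ -1, -3/4, -5/8, -9/16, -17/32 } R={ -543/1024, -271/512, -135/256, -67/128, -33/64, -1/2, 0 } gives -1087/2048
step 13: add BLUE to get RBRBBBBRRRRRB; options L={ -1, -3/4, -5/8, -9/16, -17/32, -1087/2048 } R={ -543/1024, -271/512, -135/256, -67/128, -33/64, -1/2, 0 } gives -2173/4096
step 14: add BLUE to get RBRBBBBRRRRRBB; options L={ -1, -3/4, -5/8, -9/16, -17/32, -1087/2048, -2173/4096 } R={ -543/1024, -271/512, -135/256, -67/128, -33/64, -1/2, 0 } gives -4345/8192
step 15: add RED to get RBRBBBBRRRRRBBR; options L={ -1, -3/4, -5/8, -9/16, -17/32, -1087/2048, -2173/4096 } R={ -4345/8192, -543/1024, -271/512, -135/256, -67/128, -33/64, -1/2, 0 } gives -8691/16384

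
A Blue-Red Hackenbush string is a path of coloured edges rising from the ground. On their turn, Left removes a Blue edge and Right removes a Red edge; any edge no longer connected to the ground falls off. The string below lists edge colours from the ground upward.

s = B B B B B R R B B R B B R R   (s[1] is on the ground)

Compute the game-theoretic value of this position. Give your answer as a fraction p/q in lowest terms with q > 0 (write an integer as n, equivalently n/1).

2265/512

B: Left { 0 }, Right { — } → simplest 1
BB: Left { 0,1 }, Right { — } → simplest 2
BBB: Left { 0,1,2 }, Right { — } → simplest 3
BBBB: Left { 0,1,2,3 }, Right { — } → simplest 4
BBBBB: Left { 0,1,2,3,4 }, Right { — } → simplest 5
BBBBBR: Left { 0,1,2,3,4 }, Right { 5 } → simplest 9/2
BBBBBRR: Left { 0,1,2,3,4 }, Right { 9/2,5 } → simplest 17/4
BBBBBRRB: Left { 0,1,2,3,4,17/4 }, Right { 9/2,5 } → simplest 35/8
BBBBBRRBB: Left { 0,1,2,3,4,17/4,35/8 }, Right { 9/2,5 } → simplest 71/16
BBBBBRRBBR: Left { 0,1,2,3,4,17/4,35/8 }, Right { 71/16,9/2,5 } → simplest 141/32
BBBBBRRBBRB: Left { 0,1,2,3,4,17/4,35/8,141/32 }, Right { 71/16,9/2,5 } → simplest 283/64
BBBBBRRBBRBB: Left { 0,1,2,3,4,17/4,35/8,141/32,283/64 }, Right { 71/16,9/2,5 } → simplest 567/128
BBBBBRRBBRBBR: Left { 0,1,2,3,4,17/4,35/8,141/32,283/64 }, Right { 567/128,71/16,9/2,5 } → simplest 1133/256
BBBBBRRBBRBBRR: Left { 0,1,2,3,4,17/4,35/8,141/32,283/64 }, Right { 1133/256,567/128,71/16,9/2,5 } → simplest 2265/512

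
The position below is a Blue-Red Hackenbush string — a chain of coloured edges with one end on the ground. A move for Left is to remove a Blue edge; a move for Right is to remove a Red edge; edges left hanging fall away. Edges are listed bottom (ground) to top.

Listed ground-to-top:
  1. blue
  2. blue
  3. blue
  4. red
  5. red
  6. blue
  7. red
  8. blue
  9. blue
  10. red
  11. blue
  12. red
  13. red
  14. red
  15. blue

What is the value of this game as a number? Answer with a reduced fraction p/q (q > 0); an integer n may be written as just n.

9635/4096

edge 1 of 15 (blue): { 0 | · } ⇒ 1
edge 2 of 15 (blue): { 0, 1 | · } ⇒ 2
edge 3 of 15 (blue): { 0, 1, 2 | · } ⇒ 3
edge 4 of 15 (red): { 0, 1, 2 | 3 } ⇒ 5/2
edge 5 of 15 (red): { 0, 1, 2 | 5/2, 3 } ⇒ 9/4
edge 6 of 15 (blue): { 0, 1, 2, 9/4 | 5/2, 3 } ⇒ 19/8
edge 7 of 15 (red): { 0, 1, 2, 9/4 | 19/8, 5/2, 3 } ⇒ 37/16
edge 8 of 15 (blue): { 0, 1, 2, 9/4, 37/16 | 19/8, 5/2, 3 } ⇒ 75/32
edge 9 of 15 (blue): { 0, 1, 2, 9/4, 37/16, 75/32 | 19/8, 5/2, 3 } ⇒ 151/64
edge 10 of 15 (red): { 0, 1, 2, 9/4, 37/16, 75/32 | 151/64, 19/8, 5/2, 3 } ⇒ 301/128
edge 11 of 15 (blue): { 0, 1, 2, 9/4, 37/16, 75/32, 301/128 | 151/64, 19/8, 5/2, 3 } ⇒ 603/256
edge 12 of 15 (red): { 0, 1, 2, 9/4, 37/16, 75/32, 301/128 | 603/256, 151/64, 19/8, 5/2, 3 } ⇒ 1205/512
edge 13 of 15 (red): { 0, 1, 2, 9/4, 37/16, 75/32, 301/128 | 1205/512, 603/256, 151/64, 19/8, 5/2, 3 } ⇒ 2409/1024
edge 14 of 15 (red): { 0, 1, 2, 9/4, 37/16, 75/32, 301/128 | 2409/1024, 1205/512, 603/256, 151/64, 19/8, 5/2, 3 } ⇒ 4817/2048
edge 15 of 15 (blue): { 0, 1, 2, 9/4, 37/16, 75/32, 301/128, 4817/2048 | 2409/1024, 1205/512, 603/256, 151/64, 19/8, 5/2, 3 } ⇒ 9635/4096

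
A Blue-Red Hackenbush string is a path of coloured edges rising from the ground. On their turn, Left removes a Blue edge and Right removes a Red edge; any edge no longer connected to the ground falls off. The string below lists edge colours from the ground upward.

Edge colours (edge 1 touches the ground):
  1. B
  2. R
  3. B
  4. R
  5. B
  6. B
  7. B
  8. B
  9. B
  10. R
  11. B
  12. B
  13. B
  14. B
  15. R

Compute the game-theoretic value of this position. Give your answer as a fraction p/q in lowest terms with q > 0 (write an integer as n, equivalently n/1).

G(B) = { 0 | — } — 1
G(BR) = { 0 | 1 } — 1/2
G(BRB) = { 0, 1/2 | 1 } — 3/4
G(BRBR) = { 0, 1/2 | 3/4, 1 } — 5/8
G(BRBRB) = { 0, 1/2, 5/8 | 3/4, 1 } — 11/16
G(BRBRBB) = { 0, 1/2, 5/8, 11/16 | 3/4, 1 } — 23/32
G(BRBRBBB) = { 0, 1/2, 5/8, 11/16, 23/32 | 3/4, 1 } — 47/64
G(BRBRBBBB) = { 0, 1/2, 5/8, 11/16, 23/32, 47/64 | 3/4, 1 } — 95/128
G(BRBRBBBBB) = { 0, 1/2, 5/8, 11/16, 23/32, 47/64, 95/128 | 3/4, 1 } — 191/256
G(BRBRBBBBBR) = { 0, 1/2, 5/8, 11/16, 23/32, 47/64, 95/128 | 191/256, 3/4, 1 } — 381/512
G(BRBRBBBBBRB) = { 0, 1/2, 5/8, 11/16, 23/32, 47/64, 95/128, 381/512 | 191/256, 3/4, 1 } — 763/1024
G(BRBRBBBBBRBB) = { 0, 1/2, 5/8, 11/16, 23/32, 47/64, 95/128, 381/512, 763/1024 | 191/256, 3/4, 1 } — 1527/2048
G(BRBRBBBBBRBBB) = { 0, 1/2, 5/8, 11/16, 23/32, 47/64, 95/128, 381/512, 763/1024, 1527/2048 | 191/256, 3/4, 1 } — 3055/4096
G(BRBRBBBBBRBBBB) = { 0, 1/2, 5/8, 11/16, 23/32, 47/64, 95/128, 381/512, 763/1024, 1527/2048, 3055/4096 | 191/256, 3/4, 1 } — 6111/8192
G(BRBRBBBBBRBBBBR) = { 0, 1/2, 5/8, 11/16, 23/32, 47/64, 95/128, 381/512, 763/1024, 1527/2048, 3055/4096 | 6111/8192, 191/256, 3/4, 1 } — 12221/16384

12221/16384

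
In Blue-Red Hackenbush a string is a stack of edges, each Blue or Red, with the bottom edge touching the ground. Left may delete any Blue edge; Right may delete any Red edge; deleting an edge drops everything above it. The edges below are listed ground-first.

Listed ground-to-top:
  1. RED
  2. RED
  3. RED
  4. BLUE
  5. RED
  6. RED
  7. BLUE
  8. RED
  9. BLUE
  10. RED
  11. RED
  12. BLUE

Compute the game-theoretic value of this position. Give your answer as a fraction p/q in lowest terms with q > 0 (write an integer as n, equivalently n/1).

Prefix values for RED RED RED BLUE RED RED BLUE RED BLUE RED RED BLUE via {L|R} + simplicity:
edge 1 of 12 (RED): { ∅ | 0 } — -1
edge 2 of 12 (RED): { ∅ | -1; 0 } — -2
edge 3 of 12 (RED): { ∅ | -2; -1; 0 } — -3
edge 4 of 12 (BLUE): { -3 | -2; -1; 0 } — -5/2
edge 5 of 12 (RED): { -3 | -5/2; -2; -1; 0 } — -11/4
edge 6 of 12 (RED): { -3 | -11/4; -5/2; -2; -1; 0 } — -23/8
edge 7 of 12 (BLUE): { -3; -23/8 | -11/4; -5/2; -2; -1; 0 } — -45/16
edge 8 of 12 (RED): { -3; -23/8 | -45/16; -11/4; -5/2; -2; -1; 0 } — -91/32
edge 9 of 12 (BLUE): { -3; -23/8; -91/32 | -45/16; -11/4; -5/2; -2; -1; 0 } — -181/64
edge 10 of 12 (RED): { -3; -23/8; -91/32 | -181/64; -45/16; -11/4; -5/2; -2; -1; 0 } — -363/128
edge 11 of 12 (RED): { -3; -23/8; -91/32 | -363/128; -181/64; -45/16; -11/4; -5/2; -2; -1; 0 } — -727/256
edge 12 of 12 (BLUE): { -3; -23/8; -91/32; -727/256 | -363/128; -181/64; -45/16; -11/4; -5/2; -2; -1; 0 } — -1453/512

-1453/512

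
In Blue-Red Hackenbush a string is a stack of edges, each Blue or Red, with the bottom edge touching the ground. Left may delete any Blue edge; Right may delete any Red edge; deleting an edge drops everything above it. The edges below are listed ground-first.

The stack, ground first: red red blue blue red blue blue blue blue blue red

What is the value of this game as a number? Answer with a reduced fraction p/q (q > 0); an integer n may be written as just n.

-643/512

edge 1 of 11 (red): { — | 0 } -> -1
edge 2 of 11 (red): { — | -1,0 } -> -2
edge 3 of 11 (blue): { -2 | -1,0 } -> -3/2
edge 4 of 11 (blue): { -2,-3/2 | -1,0 } -> -5/4
edge 5 of 11 (red): { -2,-3/2 | -5/4,-1,0 } -> -11/8
edge 6 of 11 (blue): { -2,-3/2,-11/8 | -5/4,-1,0 } -> -21/16
edge 7 of 11 (blue): { -2,-3/2,-11/8,-21/16 | -5/4,-1,0 } -> -41/32
edge 8 of 11 (blue): { -2,-3/2,-11/8,-21/16,-41/32 | -5/4,-1,0 } -> -81/64
edge 9 of 11 (blue): { -2,-3/2,-11/8,-21/16,-41/32,-81/64 | -5/4,-1,0 } -> -161/128
edge 10 of 11 (blue): { -2,-3/2,-11/8,-21/16,-41/32,-81/64,-161/128 | -5/4,-1,0 } -> -321/256
edge 11 of 11 (red): { -2,-3/2,-11/8,-21/16,-41/32,-81/64,-161/128 | -321/256,-5/4,-1,0 } -> -643/512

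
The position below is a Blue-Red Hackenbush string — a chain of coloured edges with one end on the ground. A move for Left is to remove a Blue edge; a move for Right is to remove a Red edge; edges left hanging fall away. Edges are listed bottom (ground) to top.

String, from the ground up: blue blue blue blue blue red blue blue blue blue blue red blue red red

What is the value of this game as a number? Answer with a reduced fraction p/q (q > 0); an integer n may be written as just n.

5097/1024

Build val(s[:k]) for k = 1..15, string s = blue blue blue blue blue red blue blue blue blue blue red blue red red.
b: Left { 0 }, Right { · } so simplest 1
bb: Left { 0; 1 }, Right { · } so simplest 2
bbb: Left { 0; 1; 2 }, Right { · } so simplest 3
bbbb: Left { 0; 1; 2; 3 }, Right { · } so simplest 4
bbbbb: Left { 0; 1; 2; 3; 4 }, Right { · } so simplest 5
bbbbbr: Left { 0; 1; 2; 3; 4 }, Right { 5 } so simplest 9/2
bbbbbrb: Left { 0; 1; 2; 3; 4; 9/2 }, Right { 5 } so simplest 19/4
bbbbbrbb: Left { 0; 1; 2; 3; 4; 9/2; 19/4 }, Right { 5 } so simplest 39/8
bbbbbrbbb: Left { 0; 1; 2; 3; 4; 9/2; 19/4; 39/8 }, Right { 5 } so simplest 79/16
bbbbbrbbbb: Left { 0; 1; 2; 3; 4; 9/2; 19/4; 39/8; 79/16 }, Right { 5 } so simplest 159/32
bbbbbrbbbbb: Left { 0; 1; 2; 3; 4; 9/2; 19/4; 39/8; 79/16; 159/32 }, Right { 5 } so simplest 319/64
bbbbbrbbbbbr: Left { 0; 1; 2; 3; 4; 9/2; 19/4; 39/8; 79/16; 159/32 }, Right { 319/64; 5 } so simplest 637/128
bbbbbrbbbbbrb: Left { 0; 1; 2; 3; 4; 9/2; 19/4; 39/8; 79/16; 159/32; 637/128 }, Right { 319/64; 5 } so simplest 1275/256
bbbbbrbbbbbrbr: Left { 0; 1; 2; 3; 4; 9/2; 19/4; 39/8; 79/16; 159/32; 637/128 }, Right { 1275/256; 319/64; 5 } so simplest 2549/512
bbbbbrbbbbbrbrr: Left { 0; 1; 2; 3; 4; 9/2; 19/4; 39/8; 79/16; 159/32; 637/128 }, Right { 2549/512; 1275/256; 319/64; 5 } so simplest 5097/1024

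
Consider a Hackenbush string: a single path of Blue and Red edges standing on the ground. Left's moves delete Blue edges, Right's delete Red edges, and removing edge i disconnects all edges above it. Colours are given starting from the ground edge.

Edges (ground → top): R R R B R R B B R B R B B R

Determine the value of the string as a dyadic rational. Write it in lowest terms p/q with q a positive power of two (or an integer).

-5715/2048

Recurse on prefixes of the 14-edge string R R R B R R B B R B R B B R:
R: Left { (no moves) }, Right { 0 } => simplest -1
RR: Left { (no moves) }, Right { -1,0 } => simplest -2
RRR: Left { (no moves) }, Right { -2,-1,0 } => simplest -3
RRRB: Left { -3 }, Right { -2,-1,0 } => simplest -5/2
RRRBR: Left { -3 }, Right { -5/2,-2,-1,0 } => simplest -11/4
RRRBRR: Left { -3 }, Right { -11/4,-5/2,-2,-1,0 } => simplest -23/8
RRRBRRB: Left { -3,-23/8 }, Right { -11/4,-5/2,-2,-1,0 } => simplest -45/16
RRRBRRBB: Left { -3,-23/8,-45/16 }, Right { -11/4,-5/2,-2,-1,0 } => simplest -89/32
RRRBRRBBR: Left { -3,-23/8,-45/16 }, Right { -89/32,-11/4,-5/2,-2,-1,0 } => simplest -179/64
RRRBRRBBRB: Left { -3,-23/8,-45/16,-179/64 }, Right { -89/32,-11/4,-5/2,-2,-1,0 } => simplest -357/128
RRRBRRBBRBR: Left { -3,-23/8,-45/16,-179/64 }, Right { -357/128,-89/32,-11/4,-5/2,-2,-1,0 } => simplest -715/256
RRRBRRBBRBRB: Left { -3,-23/8,-45/16,-179/64,-715/256 }, Right { -357/128,-89/32,-11/4,-5/2,-2,-1,0 } => simplest -1429/512
RRRBRRBBRBRBB: Left { -3,-23/8,-45/16,-179/64,-715/256,-1429/512 }, Right { -357/128,-89/32,-11/4,-5/2,-2,-1,0 } => simplest -2857/1024
RRRBRRBBRBRBBR: Left { -3,-23/8,-45/16,-179/64,-715/256,-1429/512 }, Right { -2857/1024,-357/128,-89/32,-11/4,-5/2,-2,-1,0 } => simplest -5715/2048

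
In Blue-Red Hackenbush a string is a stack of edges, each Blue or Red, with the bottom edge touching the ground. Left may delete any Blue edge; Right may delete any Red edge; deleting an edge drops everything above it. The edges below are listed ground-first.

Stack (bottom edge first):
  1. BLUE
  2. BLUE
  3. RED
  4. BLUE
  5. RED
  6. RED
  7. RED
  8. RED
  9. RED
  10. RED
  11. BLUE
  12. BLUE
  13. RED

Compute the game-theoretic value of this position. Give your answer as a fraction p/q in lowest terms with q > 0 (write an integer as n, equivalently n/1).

Recurse on prefixes of the 13-edge string BLUE BLUE RED BLUE RED RED RED RED RED RED BLUE BLUE RED:
v_1 [B]  L=[0]  R=[∅]  = 1
v_2 [BB]  L=[0 1]  R=[∅]  = 2
v_3 [BBR]  L=[0 1]  R=[2]  = 3/2
v_4 [BBRB]  L=[0 1 3/2]  R=[2]  = 7/4
v_5 [BBRBR]  L=[0 1 3/2]  R=[7/4 2]  = 13/8
v_6 [BBRBRR]  L=[0 1 3/2]  R=[13/8 7/4 2]  = 25/16
v_7 [BBRBRRR]  L=[0 1 3/2]  R=[25/16 13/8 7/4 2]  = 49/32
v_8 [BBRBRRRR]  L=[0 1 3/2]  R=[49/32 25/16 13/8 7/4 2]  = 97/64
v_9 [BBRBRRRRR]  L=[0 1 3/2]  R=[97/64 49/32 25/16 13/8 7/4 2]  = 193/128
v_10 [BBRBRRRRRR]  L=[0 1 3/2]  R=[193/128 97/64 49/32 25/16 13/8 7/4 2]  = 385/256
v_11 [BBRBRRRRRRB]  L=[0 1 3/2 385/256]  R=[193/128 97/64 49/32 25/16 13/8 7/4 2]  = 771/512
v_12 [BBRBRRRRRRBB]  L=[0 1 3/2 385/256 771/512]  R=[193/128 97/64 49/32 25/16 13/8 7/4 2]  = 1543/1024
v_13 [BBRBRRRRRRBBR]  L=[0 1 3/2 385/256 771/512]  R=[1543/1024 193/128 97/64 49/32 25/16 13/8 7/4 2]  = 3085/2048

3085/2048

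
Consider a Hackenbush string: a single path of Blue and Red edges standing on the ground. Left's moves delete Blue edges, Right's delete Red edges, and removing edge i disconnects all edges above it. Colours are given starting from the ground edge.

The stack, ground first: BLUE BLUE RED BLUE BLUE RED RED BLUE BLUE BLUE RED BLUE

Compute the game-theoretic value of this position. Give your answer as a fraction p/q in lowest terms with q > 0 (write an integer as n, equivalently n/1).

1851/1024

Recurse on prefixes of the 12-edge string BLUE BLUE RED BLUE BLUE RED RED BLUE BLUE BLUE RED BLUE:
edge 1 of 12 (BLUE): { 0 | (no moves) } → 1
edge 2 of 12 (BLUE): { 0; 1 | (no moves) } → 2
edge 3 of 12 (RED): { 0; 1 | 2 } → 3/2
edge 4 of 12 (BLUE): { 0; 1; 3/2 | 2 } → 7/4
edge 5 of 12 (BLUE): { 0; 1; 3/2; 7/4 | 2 } → 15/8
edge 6 of 12 (RED): { 0; 1; 3/2; 7/4 | 15/8; 2 } → 29/16
edge 7 of 12 (RED): { 0; 1; 3/2; 7/4 | 29/16; 15/8; 2 } → 57/32
edge 8 of 12 (BLUE): { 0; 1; 3/2; 7/4; 57/32 | 29/16; 15/8; 2 } → 115/64
edge 9 of 12 (BLUE): { 0; 1; 3/2; 7/4; 57/32; 115/64 | 29/16; 15/8; 2 } → 231/128
edge 10 of 12 (BLUE): { 0; 1; 3/2; 7/4; 57/32; 115/64; 231/128 | 29/16; 15/8; 2 } → 463/256
edge 11 of 12 (RED): { 0; 1; 3/2; 7/4; 57/32; 115/64; 231/128 | 463/256; 29/16; 15/8; 2 } → 925/512
edge 12 of 12 (BLUE): { 0; 1; 3/2; 7/4; 57/32; 115/64; 231/128; 925/512 | 463/256; 29/16; 15/8; 2 } → 1851/1024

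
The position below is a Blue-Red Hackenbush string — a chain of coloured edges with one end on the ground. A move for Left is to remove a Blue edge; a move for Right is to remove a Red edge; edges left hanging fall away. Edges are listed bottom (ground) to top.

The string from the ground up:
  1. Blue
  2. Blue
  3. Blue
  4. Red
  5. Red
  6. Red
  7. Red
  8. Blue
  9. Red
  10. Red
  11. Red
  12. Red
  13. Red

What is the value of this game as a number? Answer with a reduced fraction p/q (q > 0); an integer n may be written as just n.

2113/1024

Recurse on prefixes of the 13-edge string Blue Blue Blue Red Red Red Red Blue Red Red Red Red Red:
1 of 13 · B · max L 0 · min R +∞ -> 1
2 of 13 · BB · max L 1 · min R +∞ -> 2
3 of 13 · BBB · max L 2 · min R +∞ -> 3
4 of 13 · BBBR · max L 2 · min R 3 -> 5/2
5 of 13 · BBBRR · max L 2 · min R 5/2 -> 9/4
6 of 13 · BBBRRR · max L 2 · min R 9/4 -> 17/8
7 of 13 · BBBRRRR · max L 2 · min R 17/8 -> 33/16
8 of 13 · BBBRRRRB · max L 33/16 · min R 17/8 -> 67/32
9 of 13 · BBBRRRRBR · max L 33/16 · min R 67/32 -> 133/64
10 of 13 · BBBRRRRBRR · max L 33/16 · min R 133/64 -> 265/128
11 of 13 · BBBRRRRBRRR · max L 33/16 · min R 265/128 -> 529/256
12 of 13 · BBBRRRRBRRRR · max L 33/16 · min R 529/256 -> 1057/512
13 of 13 · BBBRRRRBRRRRR · max L 33/16 · min R 1057/512 -> 2113/1024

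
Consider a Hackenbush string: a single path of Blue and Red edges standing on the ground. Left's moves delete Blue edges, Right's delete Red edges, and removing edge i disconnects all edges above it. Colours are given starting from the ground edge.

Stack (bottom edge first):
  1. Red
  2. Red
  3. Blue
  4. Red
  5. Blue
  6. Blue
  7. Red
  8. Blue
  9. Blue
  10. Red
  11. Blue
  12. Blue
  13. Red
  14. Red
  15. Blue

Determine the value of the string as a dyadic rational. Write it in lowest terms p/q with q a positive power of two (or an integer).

step 1: add Red to get R; options L={  } R={ 0 } = -1
step 2: add Red to get RR; options L={  } R={ -1; 0 } = -2
step 3: add Blue to get RRB; options L={ -2 } R={ -1; 0 } = -3/2
step 4: add Red to get RRBR; options L={ -2 } R={ -3/2; -1; 0 } = -7/4
step 5: add Blue to get RRBRB; options L={ -2; -7/4 } R={ -3/2; -1; 0 } = -13/8
step 6: add Blue to get RRBRBB; options L={ -2; -7/4; -13/8 } R={ -3/2; -1; 0 } = -25/16
step 7: add Red to get RRBRBBR; options L={ -2; -7/4; -13/8 } R={ -25/16; -3/2; -1; 0 } = -51/32
step 8: add Blue to get RRBRBBRB; options L={ -2; -7/4; -13/8; -51/32 } R={ -25/16; -3/2; -1; 0 } = -101/64
step 9: add Blue to get RRBRBBRBB; options L={ -2; -7/4; -13/8; -51/32; -101/64 } R={ -25/16; -3/2; -1; 0 } = -201/128
step 10: add Red to get RRBRBBRBBR; options L={ -2; -7/4; -13/8; -51/32; -101/64 } R={ -201/128; -25/16; -3/2; -1; 0 } = -403/256
step 11: add Blue to get RRBRBBRBBRB; options L={ -2; -7/4; -13/8; -51/32; -101/64; -403/256 } R={ -201/128; -25/16; -3/2; -1; 0 } = -805/512
step 12: add Blue to get RRBRBBRBBRBB; options L={ -2; -7/4; -13/8; -51/32; -101/64; -403/256; -805/512 } R={ -201/128; -25/16; -3/2; -1; 0 } = -1609/1024
step 13: add Red to get RRBRBBRBBRBBR; options L={ -2; -7/4; -13/8; -51/32; -101/64; -403/256; -805/512 } R={ -1609/1024; -201/128; -25/16; -3/2; -1; 0 } = -3219/2048
step 14: add Red to get RRBRBBRBBRBBRR; options L={ -2; -7/4; -13/8; -51/32; -101/64; -403/256; -805/512 } R={ -3219/2048; -1609/1024; -201/128; -25/16; -3/2; -1; 0 } = -6439/4096
step 15: add Blue to get RRBRBBRBBRBBRRB; options L={ -2; -7/4; -13/8; -51/32; -101/64; -403/256; -805/512; -6439/4096 } R={ -3219/2048; -1609/1024; -201/128; -25/16; -3/2; -1; 0 } = -12877/8192

-12877/8192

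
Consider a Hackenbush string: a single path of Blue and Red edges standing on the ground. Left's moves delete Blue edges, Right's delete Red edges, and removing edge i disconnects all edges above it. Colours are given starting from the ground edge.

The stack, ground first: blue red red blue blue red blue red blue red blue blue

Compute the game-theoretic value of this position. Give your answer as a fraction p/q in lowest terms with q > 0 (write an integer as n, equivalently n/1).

855/2048

Build val(s[:k]) for k = 1..12, string s = blue red red blue blue red blue red blue red blue blue.
1 of 12 · b · max L 0 · min R +∞ — 1
2 of 12 · br · max L 0 · min R 1 — 1/2
3 of 12 · brr · max L 0 · min R 1/2 — 1/4
4 of 12 · brrb · max L 1/4 · min R 1/2 — 3/8
5 of 12 · brrbb · max L 3/8 · min R 1/2 — 7/16
6 of 12 · brrbbr · max L 3/8 · min R 7/16 — 13/32
7 of 12 · brrbbrb · max L 13/32 · min R 7/16 — 27/64
8 of 12 · brrbbrbr · max L 13/32 · min R 27/64 — 53/128
9 of 12 · brrbbrbrb · max L 53/128 · min R 27/64 — 107/256
10 of 12 · brrbbrbrbr · max L 53/128 · min R 107/256 — 213/512
11 of 12 · brrbbrbrbrb · max L 213/512 · min R 107/256 — 427/1024
12 of 12 · brrbbrbrbrbb · max L 427/1024 · min R 107/256 — 855/2048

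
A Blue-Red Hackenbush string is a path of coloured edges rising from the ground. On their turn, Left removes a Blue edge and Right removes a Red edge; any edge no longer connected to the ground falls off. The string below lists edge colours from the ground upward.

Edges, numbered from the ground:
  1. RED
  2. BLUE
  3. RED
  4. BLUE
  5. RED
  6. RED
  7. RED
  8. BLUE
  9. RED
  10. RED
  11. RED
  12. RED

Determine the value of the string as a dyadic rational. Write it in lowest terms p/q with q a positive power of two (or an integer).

Prefix values for RED BLUE RED BLUE RED RED RED BLUE RED RED RED RED via {L|R} + simplicity:
g(R) = { — | 0 } ⇒ -1
g(RB) = { -1 | 0 } ⇒ -1/2
g(RBR) = { -1 | -1/2 0 } ⇒ -3/4
g(RBRB) = { -1 -3/4 | -1/2 0 } ⇒ -5/8
g(RBRBR) = { -1 -3/4 | -5/8 -1/2 0 } ⇒ -11/16
g(RBRBRR) = { -1 -3/4 | -11/16 -5/8 -1/2 0 } ⇒ -23/32
g(RBRBRRR) = { -1 -3/4 | -23/32 -11/16 -5/8 -1/2 0 } ⇒ -47/64
g(RBRBRRRB) = { -1 -3/4 -47/64 | -23/32 -11/16 -5/8 -1/2 0 } ⇒ -93/128
g(RBRBRRRBR) = { -1 -3/4 -47/64 | -93/128 -23/32 -11/16 -5/8 -1/2 0 } ⇒ -187/256
g(RBRBRRRBRR) = { -1 -3/4 -47/64 | -187/256 -93/128 -23/32 -11/16 -5/8 -1/2 0 } ⇒ -375/512
g(RBRBRRRBRRR) = { -1 -3/4 -47/64 | -375/512 -187/256 -93/128 -23/32 -11/16 -5/8 -1/2 0 } ⇒ -751/1024
g(RBRBRRRBRRRR) = { -1 -3/4 -47/64 | -751/1024 -375/512 -187/256 -93/128 -23/32 -11/16 -5/8 -1/2 0 } ⇒ -1503/2048

-1503/2048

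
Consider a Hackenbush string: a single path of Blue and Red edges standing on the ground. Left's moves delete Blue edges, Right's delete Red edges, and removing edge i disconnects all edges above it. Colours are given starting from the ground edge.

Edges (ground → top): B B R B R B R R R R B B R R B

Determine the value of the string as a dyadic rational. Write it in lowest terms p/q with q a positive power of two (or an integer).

B: Left { 0 }, Right { ∅ } -> simplest 1
BB: Left { 0 1 }, Right { ∅ } -> simplest 2
BBR: Left { 0 1 }, Right { 2 } -> simplest 3/2
BBRB: Left { 0 1 3/2 }, Right { 2 } -> simplest 7/4
BBRBR: Left { 0 1 3/2 }, Right { 7/4 2 } -> simplest 13/8
BBRBRB: Left { 0 1 3/2 13/8 }, Right { 7/4 2 } -> simplest 27/16
BBRBRBR: Left { 0 1 3/2 13/8 }, Right { 27/16 7/4 2 } -> simplest 53/32
BBRBRBRR: Left { 0 1 3/2 13/8 }, Right { 53/32 27/16 7/4 2 } -> simplest 105/64
BBRBRBRRR: Left { 0 1 3/2 13/8 }, Right { 105/64 53/32 27/16 7/4 2 } -> simplest 209/128
BBRBRBRRRR: Left { 0 1 3/2 13/8 }, Right { 209/128 105/64 53/32 27/16 7/4 2 } -> simplest 417/256
BBRBRBRRRRB: Left { 0 1 3/2 13/8 417/256 }, Right { 209/128 105/64 53/32 27/16 7/4 2 } -> simplest 835/512
BBRBRBRRRRBB: Left { 0 1 3/2 13/8 417/256 835/512 }, Right { 209/128 105/64 53/32 27/16 7/4 2 } -> simplest 1671/1024
BBRBRBRRRRBBR: Left { 0 1 3/2 13/8 417/256 835/512 }, Right { 1671/1024 209/128 105/64 53/32 27/16 7/4 2 } -> simplest 3341/2048
BBRBRBRRRRBBRR: Left { 0 1 3/2 13/8 417/256 835/512 }, Right { 3341/2048 1671/1024 209/128 105/64 53/32 27/16 7/4 2 } -> simplest 6681/4096
BBRBRBRRRRBBRRB: Left { 0 1 3/2 13/8 417/256 835/512 6681/4096 }, Right { 3341/2048 1671/1024 209/128 105/64 53/32 27/16 7/4 2 } -> simplest 13363/8192

13363/8192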